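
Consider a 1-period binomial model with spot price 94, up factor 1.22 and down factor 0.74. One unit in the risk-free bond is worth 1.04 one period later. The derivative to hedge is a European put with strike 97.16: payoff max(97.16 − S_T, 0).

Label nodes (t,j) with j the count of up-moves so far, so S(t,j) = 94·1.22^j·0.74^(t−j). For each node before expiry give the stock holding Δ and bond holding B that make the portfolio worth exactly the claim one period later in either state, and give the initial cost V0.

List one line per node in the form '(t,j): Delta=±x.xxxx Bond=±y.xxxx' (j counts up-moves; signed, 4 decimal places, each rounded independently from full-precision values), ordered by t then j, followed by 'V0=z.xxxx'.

Since d<R<u, set p* = (R−d)/(u−d) = 0.6250; price each node as the discounted p*-expectation of its children.
At expiry t=1: V(1,0)=27.6000, V(1,1)=0.0000
(0,0): S=94.0000. Δ = (V_up−V_dn)/(S_up−S_dn) = (0.0000−27.6000)/(114.6800−69.5600) = -0.6117. V = [p*·0.0000 + (1−p*)·27.6000]/1.04 = 9.9519. B = V − Δ·S = 67.4519.
Root portfolio cost Δ·94+B reproduces V0=9.9519.

(0,0): Delta=-0.6117 Bond=67.4519
V0=9.9519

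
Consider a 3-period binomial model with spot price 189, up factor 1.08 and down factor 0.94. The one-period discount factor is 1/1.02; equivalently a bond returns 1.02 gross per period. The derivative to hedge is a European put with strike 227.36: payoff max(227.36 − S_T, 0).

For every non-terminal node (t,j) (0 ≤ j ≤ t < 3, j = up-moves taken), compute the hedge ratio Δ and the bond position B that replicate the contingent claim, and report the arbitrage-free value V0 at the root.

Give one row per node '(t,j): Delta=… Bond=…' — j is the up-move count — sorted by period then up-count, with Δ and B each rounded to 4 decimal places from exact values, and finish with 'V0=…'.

No-arbitrage ⇒ martingale measure with p* = (R−d)/(u−d) = 0.5714.
At expiry t=3: V(3,0)=70.3796, V(3,1)=46.9996, V(3,2)=20.1374, V(3,3)=0.0000
  t=2,j=0: stock 167.0004 → up 180.3604 (V=46.9996), down 156.9804 (V=70.3796). Price 55.9016; hedge Δ=-1.0000, bond B=222.9020.
  t=2,j=1: stock 191.8728 → up 207.2226 (V=20.1374), down 180.3604 (V=46.9996). Price 31.0292; hedge Δ=-1.0000, bond B=222.9020.
  t=2,j=2: stock 220.4496 → up 238.0856 (V=0.0000), down 207.2226 (V=20.1374). Price 8.4611; hedge Δ=-0.6525, bond B=152.2995.
  t=1,j=0: stock 177.6600 → up 191.8728 (V=31.0292), down 167.0004 (V=55.9016). Price 40.8713; hedge Δ=-1.0000, bond B=218.5313.
  t=1,j=1: stock 204.1200 → up 220.4496 (V=8.4611), down 191.8728 (V=31.0292). Price 17.7776; hedge Δ=-0.7897, bond B=178.9781.
  t=0,j=0: stock 189.0000 → up 204.1200 (V=17.7776), down 177.6600 (V=40.8713). Price 27.1322; hedge Δ=-0.8728, bond B=192.0877.
Root portfolio cost Δ·189+B reproduces V0=27.1322.

(0,0): Delta=-0.8728 Bond=192.0877
(1,0): Delta=-1.0000 Bond=218.5313
(1,1): Delta=-0.7897 Bond=178.9781
(2,0): Delta=-1.0000 Bond=222.9020
(2,1): Delta=-1.0000 Bond=222.9020
(2,2): Delta=-0.6525 Bond=152.2995
V0=27.1322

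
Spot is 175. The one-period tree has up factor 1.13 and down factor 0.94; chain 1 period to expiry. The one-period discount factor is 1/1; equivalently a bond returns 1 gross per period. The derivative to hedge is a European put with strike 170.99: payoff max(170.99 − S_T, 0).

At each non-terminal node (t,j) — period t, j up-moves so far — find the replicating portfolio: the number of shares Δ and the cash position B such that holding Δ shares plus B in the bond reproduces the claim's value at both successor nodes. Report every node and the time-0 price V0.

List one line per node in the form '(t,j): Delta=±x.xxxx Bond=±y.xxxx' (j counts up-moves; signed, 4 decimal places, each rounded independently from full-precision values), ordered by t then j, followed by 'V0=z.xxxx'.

Since d<R<u, set p* = (R−d)/(u−d) = 0.3158; price each node as the discounted p*-expectation of its children.
Payoff layer (t=1): V(1,0)=6.4900, V(1,1)=0.0000
Node (0,0) S=175.0000: V=(p*·0.0000+(1−p*)·6.4900)/1=4.4405; Δ=(0.0000−6.4900)/(197.7500−164.5000)=-0.1952; B=V−Δ·S=38.5984
Each (Δ,B) replicates both successor values, so the strategy is self-financing and V0 is arbitrage-free.

(0,0): Delta=-0.1952 Bond=38.5984
V0=4.4405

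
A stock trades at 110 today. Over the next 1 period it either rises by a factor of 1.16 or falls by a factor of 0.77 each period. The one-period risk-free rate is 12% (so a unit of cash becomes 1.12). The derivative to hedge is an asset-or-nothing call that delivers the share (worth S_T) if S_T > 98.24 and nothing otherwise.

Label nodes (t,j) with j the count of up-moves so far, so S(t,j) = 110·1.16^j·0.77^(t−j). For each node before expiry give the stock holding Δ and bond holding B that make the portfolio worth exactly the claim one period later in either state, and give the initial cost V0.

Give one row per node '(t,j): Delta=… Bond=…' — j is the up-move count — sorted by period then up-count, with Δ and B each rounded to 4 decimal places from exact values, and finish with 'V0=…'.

The replicating-portfolio and risk-neutral prices coincide; use p* = (1.12−0.77)/(1.16−0.77) = 0.8974 for the latter.
Payoff layer (t=1): V(1,0)=0.0000, V(1,1)=127.6000
Node (0,0) S=110.0000: V=(p*·127.6000+(1−p*)·0.0000)/1.12=102.2436; Δ=(127.6000−0.0000)/(127.6000−84.7000)=2.9744; B=V−Δ·S=-224.9359
The time-0 hedge costs 102.2436, which is the no-arbitrage price.

(0,0): Delta=2.9744 Bond=-224.9359
V0=102.2436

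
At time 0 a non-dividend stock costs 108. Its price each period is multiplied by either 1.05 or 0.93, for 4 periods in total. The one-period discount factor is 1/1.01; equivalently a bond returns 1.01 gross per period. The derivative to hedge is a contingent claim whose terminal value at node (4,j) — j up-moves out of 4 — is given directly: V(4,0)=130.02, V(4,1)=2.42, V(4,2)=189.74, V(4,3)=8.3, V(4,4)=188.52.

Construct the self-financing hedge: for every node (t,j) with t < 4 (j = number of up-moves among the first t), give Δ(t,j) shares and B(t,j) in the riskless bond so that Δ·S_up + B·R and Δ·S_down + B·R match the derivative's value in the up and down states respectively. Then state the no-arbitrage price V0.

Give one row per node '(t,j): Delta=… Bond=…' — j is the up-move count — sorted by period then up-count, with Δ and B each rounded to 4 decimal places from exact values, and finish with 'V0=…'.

(0,0): Delta=0.7234 Bond=16.6079
(1,0): Delta=-0.9406 Bond=183.9031
(1,1): Delta=1.4603 Bond=-66.7906
(2,0): Delta=7.2737 Bond=-581.5443
(2,1): Delta=-4.5783 Bond=569.3854
(2,2): Delta=4.1345 Bond=-385.8805
(3,0): Delta=-12.2404 Bond=1107.8416
(3,1): Delta=15.9156 Bond=-1434.9604
(3,2): Delta=-13.6542 Bond=1580.0990
(3,3): Delta=12.0124 Bond=-1374.6584
V0=94.7344

The replicating-portfolio and risk-neutral prices coincide; use p* = (1.01−0.93)/(1.05−0.93) = 0.6667 for the latter.
At expiry t=4: V(4,0)=130.0200, V(4,1)=2.4200, V(4,2)=189.7400, V(4,3)=8.3000, V(4,4)=188.5200
Node (3,0) S=86.8706: V=(p*·2.4200+(1−p*)·130.0200)/1.01=44.5083; Δ=(2.4200−130.0200)/(91.2141−80.7896)=-12.2404; B=V−Δ·S=1107.8416
Node (3,1) S=98.0797: V=(p*·189.7400+(1−p*)·2.4200)/1.01=126.0396; Δ=(189.7400−2.4200)/(102.9836−91.2141)=15.9156; B=V−Δ·S=-1434.9604
Node (3,2) S=110.7351: V=(p*·8.3000+(1−p*)·189.7400)/1.01=68.0990; Δ=(8.3000−189.7400)/(116.2719−102.9836)=-13.6542; B=V−Δ·S=1580.0990
Node (3,3) S=125.0235: V=(p*·188.5200+(1−p*)·8.3000)/1.01=127.1749; Δ=(188.5200−8.3000)/(131.2747−116.2719)=12.0124; B=V−Δ·S=-1374.6584
Node (2,0) S=93.4092: V=(p*·126.0396+(1−p*)·44.5083)/1.01=97.8836; Δ=(126.0396−44.5083)/(98.0797−86.8706)=7.2737; B=V−Δ·S=-581.5443
Node (2,1) S=105.4620: V=(p*·68.0990+(1−p*)·126.0396)/1.01=86.5471; Δ=(68.0990−126.0396)/(110.7351−98.0797)=-4.5783; B=V−Δ·S=569.3854
Node (2,2) S=119.0700: V=(p*·127.1749+(1−p*)·68.0990)/1.01=106.4188; Δ=(127.1749−68.0990)/(125.0235−110.7351)=4.1345; B=V−Δ·S=-385.8805
Node (1,0) S=100.4400: V=(p*·86.5471+(1−p*)·97.8836)/1.01=89.4316; Δ=(86.5471−97.8836)/(105.4620−93.4092)=-0.9406; B=V−Δ·S=183.9031
Node (1,1) S=113.4000: V=(p*·106.4188+(1−p*)·86.5471)/1.01=98.8068; Δ=(106.4188−86.5471)/(119.0700−105.4620)=1.4603; B=V−Δ·S=-66.7906
Node (0,0) S=108.0000: V=(p*·98.8068+(1−p*)·89.4316)/1.01=94.7344; Δ=(98.8068−89.4316)/(113.4000−100.4400)=0.7234; B=V−Δ·S=16.6079
Each (Δ,B) replicates both successor values, so the strategy is self-financing and V0 is arbitrage-free.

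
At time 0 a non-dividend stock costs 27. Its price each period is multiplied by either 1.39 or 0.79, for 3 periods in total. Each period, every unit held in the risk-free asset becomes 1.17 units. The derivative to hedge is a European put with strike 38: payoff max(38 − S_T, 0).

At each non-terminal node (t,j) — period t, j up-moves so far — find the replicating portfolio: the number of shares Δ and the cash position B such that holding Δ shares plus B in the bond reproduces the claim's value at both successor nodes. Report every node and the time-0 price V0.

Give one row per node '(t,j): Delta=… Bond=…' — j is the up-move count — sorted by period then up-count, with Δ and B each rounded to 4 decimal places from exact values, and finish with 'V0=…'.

(0,0): Delta=-0.3666 Bond=12.9830
(1,0): Delta=-0.8642 Bond=25.8031
(1,1): Delta=-0.2029 Bond=9.0458
(2,0): Delta=-1.0000 Bond=32.4786
(2,1): Delta=-0.8195 Bond=28.8643
(2,2): Delta=0.0000 Bond=0.0000
V0=3.0849

Since d<R<u, set p* = (R−d)/(u−d) = 0.6333; price each node as the discounted p*-expectation of its children.
Terminal payoffs: V(3,0)=24.6879, V(3,1)=14.5775, V(3,2)=0.0000, V(3,3)=0.0000
(2,0): S=16.8507. Δ = (V_up−V_dn)/(S_up−S_dn) = (14.5775−24.6879)/(23.4225−13.3121) = -1.0000. V = [p*·14.5775 + (1−p*)·24.6879]/1.17 = 15.6279. B = V − Δ·S = 32.4786.
(2,1): S=29.6487. Δ = (V_up−V_dn)/(S_up−S_dn) = (0.0000−14.5775)/(41.2117−23.4225) = -0.8195. V = [p*·0.0000 + (1−p*)·14.5775]/1.17 = 4.5685. B = V − Δ·S = 28.8643.
(2,2): S=52.1667. Δ = (V_up−V_dn)/(S_up−S_dn) = (0.0000−0.0000)/(72.5117−41.2117) = 0.0000. V = [p*·0.0000 + (1−p*)·0.0000]/1.17 = 0.0000. B = V − Δ·S = 0.0000.
(1,0): S=21.3300. Δ = (V_up−V_dn)/(S_up−S_dn) = (4.5685−15.6279)/(29.6487−16.8507) = -0.8642. V = [p*·4.5685 + (1−p*)·15.6279]/1.17 = 7.3706. B = V − Δ·S = 25.8031.
(1,1): S=37.5300. Δ = (V_up−V_dn)/(S_up−S_dn) = (0.0000−4.5685)/(52.1667−29.6487) = -0.2029. V = [p*·0.0000 + (1−p*)·4.5685]/1.17 = 1.4317. B = V − Δ·S = 9.0458.
(0,0): S=27.0000. Δ = (V_up−V_dn)/(S_up−S_dn) = (1.4317−7.3706)/(37.5300−21.3300) = -0.3666. V = [p*·1.4317 + (1−p*)·7.3706]/1.17 = 3.0849. B = V − Δ·S = 12.9830.
The time-0 hedge costs 3.0849, which is the no-arbitrage price.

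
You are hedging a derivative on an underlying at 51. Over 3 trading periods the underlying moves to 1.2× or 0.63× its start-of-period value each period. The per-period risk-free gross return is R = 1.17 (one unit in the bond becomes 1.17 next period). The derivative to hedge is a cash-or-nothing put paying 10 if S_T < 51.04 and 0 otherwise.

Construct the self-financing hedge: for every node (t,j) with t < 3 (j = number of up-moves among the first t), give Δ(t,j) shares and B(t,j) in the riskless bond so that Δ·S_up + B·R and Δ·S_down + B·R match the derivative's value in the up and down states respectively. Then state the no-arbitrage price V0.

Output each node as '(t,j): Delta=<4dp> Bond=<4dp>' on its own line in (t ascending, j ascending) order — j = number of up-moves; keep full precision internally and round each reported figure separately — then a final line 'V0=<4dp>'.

Under the risk-neutral measure, an up-move has probability p* = (R−d)/(u−d) = 0.9474 and values discount at R = 1.17.
Payoff layer (t=3): V(3,0)=10.0000, V(3,1)=10.0000, V(3,2)=10.0000, V(3,3)=0.0000
  t=2,j=0: stock 20.2419 → up 24.2903 (V=10.0000), down 12.7524 (V=10.0000). Price 8.5470; hedge Δ=0.0000, bond B=8.5470.
  t=2,j=1: stock 38.5560 → up 46.2672 (V=10.0000), down 24.2903 (V=10.0000). Price 8.5470; hedge Δ=0.0000, bond B=8.5470.
  t=2,j=2: stock 73.4400 → up 88.1280 (V=0.0000), down 46.2672 (V=10.0000). Price 0.4498; hedge Δ=-0.2389, bond B=17.9937.
  t=1,j=0: stock 32.1300 → up 38.5560 (V=8.5470), down 20.2419 (V=8.5470). Price 7.3051; hedge Δ=0.0000, bond B=7.3051.
  t=1,j=1: stock 61.2000 → up 73.4400 (V=0.4498), down 38.5560 (V=8.5470). Price 0.7487; hedge Δ=-0.2321, bond B=14.9543.
  t=0,j=0: stock 51.0000 → up 61.2000 (V=0.7487), down 32.1300 (V=7.3051). Price 0.9349; hedge Δ=-0.2255, bond B=12.4373.
The time-0 hedge costs 0.9349, which is the no-arbitrage price.

(0,0): Delta=-0.2255 Bond=12.4373
(1,0): Delta=0.0000 Bond=7.3051
(1,1): Delta=-0.2321 Bond=14.9543
(2,0): Delta=0.0000 Bond=8.5470
(2,1): Delta=0.0000 Bond=8.5470
(2,2): Delta=-0.2389 Bond=17.9937
V0=0.9349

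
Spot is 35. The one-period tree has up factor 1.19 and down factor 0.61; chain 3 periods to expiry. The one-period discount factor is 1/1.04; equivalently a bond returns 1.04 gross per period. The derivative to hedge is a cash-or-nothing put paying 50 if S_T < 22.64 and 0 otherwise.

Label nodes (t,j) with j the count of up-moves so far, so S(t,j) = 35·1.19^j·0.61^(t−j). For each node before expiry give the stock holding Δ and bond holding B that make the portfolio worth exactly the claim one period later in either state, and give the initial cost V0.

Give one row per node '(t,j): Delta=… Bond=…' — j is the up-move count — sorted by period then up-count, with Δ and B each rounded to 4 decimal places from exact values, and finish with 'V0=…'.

The replicating-portfolio and risk-neutral prices coincide; use p* = (1.04−0.61)/(1.19−0.61) = 0.7414 for the latter.
Payoff layer (t=3): V(3,0)=50.0000, V(3,1)=50.0000, V(3,2)=0.0000, V(3,3)=0.0000
(2,0): S=13.0235. Δ = (V_up−V_dn)/(S_up−S_dn) = (50.0000−50.0000)/(15.4980−7.9443) = 0.0000. V = [p*·50.0000 + (1−p*)·50.0000]/1.04 = 48.0769. B = V − Δ·S = 48.0769.
(2,1): S=25.4065. Δ = (V_up−V_dn)/(S_up−S_dn) = (0.0000−50.0000)/(30.2337−15.4980) = -3.3931. V = [p*·0.0000 + (1−p*)·50.0000]/1.04 = 12.4337. B = V − Δ·S = 98.6406.
(2,2): S=49.5635. Δ = (V_up−V_dn)/(S_up−S_dn) = (0.0000−0.0000)/(58.9806−30.2337) = 0.0000. V = [p*·0.0000 + (1−p*)·0.0000]/1.04 = 0.0000. B = V − Δ·S = 0.0000.
(1,0): S=21.3500. Δ = (V_up−V_dn)/(S_up−S_dn) = (12.4337−48.0769)/(25.4065−13.0235) = -2.8784. V = [p*·12.4337 + (1−p*)·48.0769]/1.04 = 20.8190. B = V − Δ·S = 82.2729.
(1,1): S=41.6500. Δ = (V_up−V_dn)/(S_up−S_dn) = (0.0000−12.4337)/(49.5635−25.4065) = -0.5147. V = [p*·0.0000 + (1−p*)·12.4337]/1.04 = 3.0919. B = V − Δ·S = 24.5293.
(0,0): S=35.0000. Δ = (V_up−V_dn)/(S_up−S_dn) = (3.0919−20.8190)/(41.6500−21.3500) = -0.8733. V = [p*·3.0919 + (1−p*)·20.8190]/1.04 = 7.3813. B = V − Δ·S = 37.9452.
The time-0 hedge costs 7.3813, which is the no-arbitrage price.

(0,0): Delta=-0.8733 Bond=37.9452
(1,0): Delta=-2.8784 Bond=82.2729
(1,1): Delta=-0.5147 Bond=24.5293
(2,0): Delta=0.0000 Bond=48.0769
(2,1): Delta=-3.3931 Bond=98.6406
(2,2): Delta=0.0000 Bond=0.0000
V0=7.3813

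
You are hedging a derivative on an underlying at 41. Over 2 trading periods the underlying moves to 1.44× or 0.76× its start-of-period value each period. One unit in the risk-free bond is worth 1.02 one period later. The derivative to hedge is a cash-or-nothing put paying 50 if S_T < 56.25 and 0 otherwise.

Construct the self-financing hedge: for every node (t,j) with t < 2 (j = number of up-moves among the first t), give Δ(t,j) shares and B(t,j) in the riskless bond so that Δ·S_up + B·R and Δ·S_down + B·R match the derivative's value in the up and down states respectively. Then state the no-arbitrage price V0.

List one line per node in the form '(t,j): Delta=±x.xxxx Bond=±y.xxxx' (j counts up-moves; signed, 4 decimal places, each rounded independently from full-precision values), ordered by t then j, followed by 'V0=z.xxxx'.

(0,0): Delta=-0.6723 Bond=68.5955
(1,0): Delta=0.0000 Bond=49.0196
(1,1): Delta=-1.2454 Bond=103.8062
V0=41.0326

Since d<R<u, set p* = (R−d)/(u−d) = 0.3824; price each node as the discounted p*-expectation of its children.
Terminal payoffs: V(2,0)=50.0000, V(2,1)=50.0000, V(2,2)=0.0000
  t=1,j=0: stock 31.1600 → up 44.8704 (V=50.0000), down 23.6816 (V=50.0000). Price 49.0196; hedge Δ=0.0000, bond B=49.0196.
  t=1,j=1: stock 59.0400 → up 85.0176 (V=0.0000), down 44.8704 (V=50.0000). Price 30.2768; hedge Δ=-1.2454, bond B=103.8062.
  t=0,j=0: stock 41.0000 → up 59.0400 (V=30.2768), down 31.1600 (V=49.0196). Price 41.0326; hedge Δ=-0.6723, bond B=68.5955.
Self-financing check: at every node Δ·S+B equals the discounted successor values.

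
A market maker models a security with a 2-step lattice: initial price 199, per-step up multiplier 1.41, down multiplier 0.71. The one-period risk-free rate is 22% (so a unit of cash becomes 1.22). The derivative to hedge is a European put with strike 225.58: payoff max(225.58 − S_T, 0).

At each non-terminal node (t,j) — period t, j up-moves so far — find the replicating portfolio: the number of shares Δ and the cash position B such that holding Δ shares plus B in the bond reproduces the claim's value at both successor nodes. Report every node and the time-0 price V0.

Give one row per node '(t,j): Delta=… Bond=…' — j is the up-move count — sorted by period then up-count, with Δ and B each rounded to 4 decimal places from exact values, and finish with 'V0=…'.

The replicating-portfolio and risk-neutral prices coincide; use p* = (1.22−0.71)/(1.41−0.71) = 0.7286 for the latter.
Terminal values V(2,·): V(2,0)=125.2641, V(2,1)=26.3611, V(2,2)=0.0000
(1,0): S=141.2900. Δ = (V_up−V_dn)/(S_up−S_dn) = (26.3611−125.2641)/(199.2189−100.3159) = -1.0000. V = [p*·26.3611 + (1−p*)·125.2641]/1.22 = 43.6116. B = V − Δ·S = 184.9016.
(1,1): S=280.5900. Δ = (V_up−V_dn)/(S_up−S_dn) = (0.0000−26.3611)/(395.6319−199.2189) = -0.1342. V = [p*·0.0000 + (1−p*)·26.3611]/1.22 = 5.8649. B = V − Δ·S = 43.5236.
(0,0): S=199.0000. Δ = (V_up−V_dn)/(S_up−S_dn) = (5.8649−43.6116)/(280.5900−141.2900) = -0.2710. V = [p*·5.8649 + (1−p*)·43.6116]/1.22 = 13.2053. B = V − Δ·S = 67.1292.
Self-financing check: at every node Δ·S+B equals the discounted successor values.

(0,0): Delta=-0.2710 Bond=67.1292
(1,0): Delta=-1.0000 Bond=184.9016
(1,1): Delta=-0.1342 Bond=43.5236
V0=13.2053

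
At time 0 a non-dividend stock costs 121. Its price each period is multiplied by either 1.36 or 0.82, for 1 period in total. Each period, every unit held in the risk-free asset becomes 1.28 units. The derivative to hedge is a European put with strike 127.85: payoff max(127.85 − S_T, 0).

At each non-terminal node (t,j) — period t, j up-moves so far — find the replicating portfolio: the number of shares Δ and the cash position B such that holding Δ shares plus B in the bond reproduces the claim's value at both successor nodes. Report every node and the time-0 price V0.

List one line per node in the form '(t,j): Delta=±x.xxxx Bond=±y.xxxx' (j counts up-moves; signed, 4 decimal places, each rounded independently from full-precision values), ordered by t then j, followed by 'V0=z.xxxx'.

Risk-neutral probability p* = (R−d)/(u−d) = (1.28−0.82)/(1.36−0.82) = 0.8519.
Payoff layer (t=1): V(1,0)=28.6300, V(1,1)=0.0000
Node (0,0) S=121.0000: V=(p*·0.0000+(1−p*)·28.6300)/1.28=3.3137; Δ=(0.0000−28.6300)/(164.5600−99.2200)=-0.4382; B=V−Δ·S=56.3322
Self-financing check: at every node Δ·S+B equals the discounted successor values.

(0,0): Delta=-0.4382 Bond=56.3322
V0=3.3137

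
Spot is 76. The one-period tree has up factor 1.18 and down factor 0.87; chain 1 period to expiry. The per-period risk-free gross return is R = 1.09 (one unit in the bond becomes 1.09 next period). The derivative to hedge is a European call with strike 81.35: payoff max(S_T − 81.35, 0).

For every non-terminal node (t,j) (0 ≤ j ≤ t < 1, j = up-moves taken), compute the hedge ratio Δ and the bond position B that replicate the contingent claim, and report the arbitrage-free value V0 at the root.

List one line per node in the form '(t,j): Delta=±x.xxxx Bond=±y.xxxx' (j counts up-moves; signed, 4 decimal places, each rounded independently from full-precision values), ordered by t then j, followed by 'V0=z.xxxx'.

Under the risk-neutral measure, an up-move has probability p* = (R−d)/(u−d) = 0.7097 and values discount at R = 1.09.
Terminal payoffs: V(1,0)=0.0000, V(1,1)=8.3300
(0,0): S=76.0000. Δ = (V_up−V_dn)/(S_up−S_dn) = (8.3300−0.0000)/(89.6800−66.1200) = 0.3536. V = [p*·8.3300 + (1−p*)·0.0000]/1.09 = 5.4235. B = V − Δ·S = -21.4475.
Check: Δ(0,0)·S0 + B(0,0) = 5.4235 = V0.

(0,0): Delta=0.3536 Bond=-21.4475
V0=5.4235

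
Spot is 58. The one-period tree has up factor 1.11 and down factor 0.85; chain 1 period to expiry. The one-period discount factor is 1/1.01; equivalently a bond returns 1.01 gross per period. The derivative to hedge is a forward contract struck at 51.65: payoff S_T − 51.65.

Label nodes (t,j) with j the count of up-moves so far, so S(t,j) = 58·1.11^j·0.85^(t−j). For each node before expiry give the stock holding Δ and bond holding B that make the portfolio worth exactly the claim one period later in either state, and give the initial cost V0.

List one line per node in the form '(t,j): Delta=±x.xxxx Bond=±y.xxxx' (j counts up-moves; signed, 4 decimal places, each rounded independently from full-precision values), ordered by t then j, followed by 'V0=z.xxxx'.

The replicating-portfolio and risk-neutral prices coincide; use p* = (1.01−0.85)/(1.11−0.85) = 0.6154 for the latter.
Terminal values V(1,·): V(1,0)=-2.3500, V(1,1)=12.7300
Node (0,0) S=58.0000: V=(p*·12.7300+(1−p*)·-2.3500)/1.01=6.8614; Δ=(12.7300−-2.3500)/(64.3800−49.3000)=1.0000; B=V−Δ·S=-51.1386
The time-0 hedge costs 6.8614, which is the no-arbitrage price.

(0,0): Delta=1.0000 Bond=-51.1386
V0=6.8614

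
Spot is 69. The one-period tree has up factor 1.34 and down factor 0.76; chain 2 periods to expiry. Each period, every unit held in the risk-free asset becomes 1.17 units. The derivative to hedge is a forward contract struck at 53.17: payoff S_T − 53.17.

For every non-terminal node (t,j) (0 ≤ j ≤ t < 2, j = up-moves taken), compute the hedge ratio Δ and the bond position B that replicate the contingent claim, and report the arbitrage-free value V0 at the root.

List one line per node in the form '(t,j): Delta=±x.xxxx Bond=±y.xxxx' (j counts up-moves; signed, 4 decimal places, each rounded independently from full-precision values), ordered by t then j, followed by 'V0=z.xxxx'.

(0,0): Delta=1.0000 Bond=-38.8414
(1,0): Delta=1.0000 Bond=-45.4444
(1,1): Delta=1.0000 Bond=-45.4444
V0=30.1586

Risk-neutral probability p* = (R−d)/(u−d) = (1.17−0.76)/(1.34−0.76) = 0.7069.
Terminal payoffs: V(2,0)=-13.3156, V(2,1)=17.0996, V(2,2)=70.7264
Node (1,0) S=52.4400: V=(p*·17.0996+(1−p*)·-13.3156)/1.17=6.9956; Δ=(17.0996−-13.3156)/(70.2696−39.8544)=1.0000; B=V−Δ·S=-45.4444
Node (1,1) S=92.4600: V=(p*·70.7264+(1−p*)·17.0996)/1.17=47.0156; Δ=(70.7264−17.0996)/(123.8964−70.2696)=1.0000; B=V−Δ·S=-45.4444
Node (0,0) S=69.0000: V=(p*·47.0156+(1−p*)·6.9956)/1.17=30.1586; Δ=(47.0156−6.9956)/(92.4600−52.4400)=1.0000; B=V−Δ·S=-38.8414
Each (Δ,B) replicates both successor values, so the strategy is self-financing and V0 is arbitrage-free.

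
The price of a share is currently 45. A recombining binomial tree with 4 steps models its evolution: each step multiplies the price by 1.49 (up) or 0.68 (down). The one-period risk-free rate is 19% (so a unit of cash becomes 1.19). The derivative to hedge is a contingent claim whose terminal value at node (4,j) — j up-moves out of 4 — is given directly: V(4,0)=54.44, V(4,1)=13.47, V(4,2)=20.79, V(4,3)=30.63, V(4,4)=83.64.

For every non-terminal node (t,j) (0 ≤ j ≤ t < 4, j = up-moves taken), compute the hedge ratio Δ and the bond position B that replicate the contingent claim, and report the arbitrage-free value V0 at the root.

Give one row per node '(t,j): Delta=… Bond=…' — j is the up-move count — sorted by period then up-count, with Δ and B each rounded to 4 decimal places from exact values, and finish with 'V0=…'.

Risk-neutral probability p* = (R−d)/(u−d) = (1.19−0.68)/(1.49−0.68) = 0.6296.
Payoff layer (t=4): V(4,0)=54.4400, V(4,1)=13.4700, V(4,2)=20.7900, V(4,3)=30.6300, V(4,4)=83.6400
Node (3,0) S=14.1494: V=(p*·13.4700+(1−p*)·54.4400)/1.19=24.0707; Δ=(13.4700−54.4400)/(21.0827−9.6216)=-3.5747; B=V−Δ·S=74.6509
Node (3,1) S=31.0039: V=(p*·20.7900+(1−p*)·13.4700)/1.19=15.1923; Δ=(20.7900−13.4700)/(46.1958−21.0827)=0.2915; B=V−Δ·S=6.1553
Node (3,2) S=67.9351: V=(p*·30.6300+(1−p*)·20.7900)/1.19=22.6769; Δ=(30.6300−20.7900)/(101.2232−46.1958)=0.1788; B=V−Δ·S=10.5288
Node (3,3) S=148.8577: V=(p*·83.6400+(1−p*)·30.6300)/1.19=53.7871; Δ=(83.6400−30.6300)/(221.7980−101.2232)=0.4396; B=V−Δ·S=-11.6573
Node (2,0) S=20.8080: V=(p*·15.1923+(1−p*)·24.0707)/1.19=15.5299; Δ=(15.1923−24.0707)/(31.0039−14.1494)=-0.5268; B=V−Δ·S=26.4908
Node (2,1) S=45.5940: V=(p*·22.6769+(1−p*)·15.1923)/1.19=16.7268; Δ=(22.6769−15.1923)/(67.9351−31.0039)=0.2027; B=V−Δ·S=7.4865
Node (2,2) S=99.9045: V=(p*·53.7871+(1−p*)·22.6769)/1.19=35.5167; Δ=(53.7871−22.6769)/(148.8577−67.9351)=0.3844; B=V−Δ·S=-2.8910
Node (1,0) S=30.6000: V=(p*·16.7268+(1−p*)·15.5299)/1.19=13.6836; Δ=(16.7268−15.5299)/(45.5940−20.8080)=0.0483; B=V−Δ·S=12.2060
Node (1,1) S=67.0500: V=(p*·35.5167+(1−p*)·16.7268)/1.19=23.9979; Δ=(35.5167−16.7268)/(99.9045−45.5940)=0.3460; B=V−Δ·S=0.8005
Node (0,0) S=45.0000: V=(p*·23.9979+(1−p*)·13.6836)/1.19=16.9561; Δ=(23.9979−13.6836)/(67.0500−30.6000)=0.2830; B=V−Δ·S=4.2225
Self-financing check: at every node Δ·S+B equals the discounted successor values.

(0,0): Delta=0.2830 Bond=4.2225
(1,0): Delta=0.0483 Bond=12.2060
(1,1): Delta=0.3460 Bond=0.8005
(2,0): Delta=-0.5268 Bond=26.4908
(2,1): Delta=0.2027 Bond=7.4865
(2,2): Delta=0.3844 Bond=-2.8910
(3,0): Delta=-3.5747 Bond=74.6509
(3,1): Delta=0.2915 Bond=6.1553
(3,2): Delta=0.1788 Bond=10.5288
(3,3): Delta=0.4396 Bond=-11.6573
V0=16.9561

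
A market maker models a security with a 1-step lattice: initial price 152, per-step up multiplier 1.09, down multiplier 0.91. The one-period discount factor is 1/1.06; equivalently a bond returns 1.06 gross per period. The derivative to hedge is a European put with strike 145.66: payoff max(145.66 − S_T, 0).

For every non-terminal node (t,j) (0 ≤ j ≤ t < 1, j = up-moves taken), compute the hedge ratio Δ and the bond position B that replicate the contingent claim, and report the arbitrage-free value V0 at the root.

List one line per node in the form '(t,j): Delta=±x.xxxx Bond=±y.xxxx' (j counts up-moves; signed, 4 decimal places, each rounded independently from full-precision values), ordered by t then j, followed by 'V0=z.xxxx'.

(0,0): Delta=-0.2683 Bond=41.9319
V0=1.1541

The replicating-portfolio and risk-neutral prices coincide; use p* = (1.06−0.91)/(1.09−0.91) = 0.8333 for the latter.
At expiry t=1: V(1,0)=7.3400, V(1,1)=0.0000
(0,0): S=152.0000. Δ = (V_up−V_dn)/(S_up−S_dn) = (0.0000−7.3400)/(165.6800−138.3200) = -0.2683. V = [p*·0.0000 + (1−p*)·7.3400]/1.06 = 1.1541. B = V − Δ·S = 41.9319.
The time-0 hedge costs 1.1541, which is the no-arbitrage price.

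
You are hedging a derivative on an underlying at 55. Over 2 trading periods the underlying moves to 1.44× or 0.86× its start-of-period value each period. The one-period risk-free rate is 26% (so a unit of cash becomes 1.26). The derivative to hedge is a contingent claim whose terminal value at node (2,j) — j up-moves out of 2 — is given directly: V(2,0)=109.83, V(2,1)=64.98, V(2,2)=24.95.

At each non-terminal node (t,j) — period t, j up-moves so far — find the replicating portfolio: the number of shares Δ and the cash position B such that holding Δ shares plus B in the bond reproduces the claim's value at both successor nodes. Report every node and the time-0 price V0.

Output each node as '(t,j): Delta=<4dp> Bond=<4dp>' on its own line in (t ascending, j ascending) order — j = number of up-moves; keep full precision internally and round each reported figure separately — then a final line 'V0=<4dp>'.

(0,0): Delta=-1.0331 Bond=88.4806
(1,0): Delta=-1.6348 Bond=139.9458
(1,1): Delta=-0.8714 Bond=98.6784
V0=31.6581

No-arbitrage ⇒ martingale measure with p* = (R−d)/(u−d) = 0.6897.
Payoff layer (t=2): V(2,0)=109.8300, V(2,1)=64.9800, V(2,2)=24.9500
(1,0): S=47.3000. Δ = (V_up−V_dn)/(S_up−S_dn) = (64.9800−109.8300)/(68.1120−40.6780) = -1.6348. V = [p*·64.9800 + (1−p*)·109.8300]/1.26 = 62.6182. B = V − Δ·S = 139.9458.
(1,1): S=79.2000. Δ = (V_up−V_dn)/(S_up−S_dn) = (24.9500−64.9800)/(114.0480−68.1120) = -0.8714. V = [p*·24.9500 + (1−p*)·64.9800]/1.26 = 29.6612. B = V − Δ·S = 98.6784.
(0,0): S=55.0000. Δ = (V_up−V_dn)/(S_up−S_dn) = (29.6612−62.6182)/(79.2000−47.3000) = -1.0331. V = [p*·29.6612 + (1−p*)·62.6182]/1.26 = 31.6581. B = V − Δ·S = 88.4806.
Root portfolio cost Δ·55+B reproduces V0=31.6581.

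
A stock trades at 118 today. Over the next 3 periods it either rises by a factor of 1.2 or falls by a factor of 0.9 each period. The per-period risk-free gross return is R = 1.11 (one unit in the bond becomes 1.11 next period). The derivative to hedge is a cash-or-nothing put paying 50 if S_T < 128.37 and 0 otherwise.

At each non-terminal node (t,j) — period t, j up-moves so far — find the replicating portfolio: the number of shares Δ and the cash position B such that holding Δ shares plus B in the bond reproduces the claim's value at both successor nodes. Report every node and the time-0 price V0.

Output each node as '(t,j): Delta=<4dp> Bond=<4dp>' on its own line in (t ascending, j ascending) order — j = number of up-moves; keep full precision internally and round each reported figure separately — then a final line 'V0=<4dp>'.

(0,0): Delta=-0.4815 Bond=64.7104
(1,0): Delta=-0.9897 Bond=125.8015
(1,1): Delta=-0.3181 Bond=48.6973
(2,0): Delta=0.0000 Bond=45.0450
(2,1): Delta=-1.3078 Bond=180.1802
(2,2): Delta=0.0000 Bond=0.0000
V0=7.8969

Risk-neutral probability p* = (R−d)/(u−d) = (1.11−0.9)/(1.2−0.9) = 0.7000.
Payoff layer (t=3): V(3,0)=50.0000, V(3,1)=50.0000, V(3,2)=0.0000, V(3,3)=0.0000
Node (2,0) S=95.5800: V=(p*·50.0000+(1−p*)·50.0000)/1.11=45.0450; Δ=(50.0000−50.0000)/(114.6960−86.0220)=0.0000; B=V−Δ·S=45.0450
Node (2,1) S=127.4400: V=(p*·0.0000+(1−p*)·50.0000)/1.11=13.5135; Δ=(0.0000−50.0000)/(152.9280−114.6960)=-1.3078; B=V−Δ·S=180.1802
Node (2,2) S=169.9200: V=(p*·0.0000+(1−p*)·0.0000)/1.11=0.0000; Δ=(0.0000−0.0000)/(203.9040−152.9280)=0.0000; B=V−Δ·S=0.0000
Node (1,0) S=106.2000: V=(p*·13.5135+(1−p*)·45.0450)/1.11=20.6964; Δ=(13.5135−45.0450)/(127.4400−95.5800)=-0.9897; B=V−Δ·S=125.8015
Node (1,1) S=141.6000: V=(p*·0.0000+(1−p*)·13.5135)/1.11=3.6523; Δ=(0.0000−13.5135)/(169.9200−127.4400)=-0.3181; B=V−Δ·S=48.6973
Node (0,0) S=118.0000: V=(p*·3.6523+(1−p*)·20.6964)/1.11=7.8969; Δ=(3.6523−20.6964)/(141.6000−106.2000)=-0.4815; B=V−Δ·S=64.7104
The time-0 hedge costs 7.8969, which is the no-arbitrage price.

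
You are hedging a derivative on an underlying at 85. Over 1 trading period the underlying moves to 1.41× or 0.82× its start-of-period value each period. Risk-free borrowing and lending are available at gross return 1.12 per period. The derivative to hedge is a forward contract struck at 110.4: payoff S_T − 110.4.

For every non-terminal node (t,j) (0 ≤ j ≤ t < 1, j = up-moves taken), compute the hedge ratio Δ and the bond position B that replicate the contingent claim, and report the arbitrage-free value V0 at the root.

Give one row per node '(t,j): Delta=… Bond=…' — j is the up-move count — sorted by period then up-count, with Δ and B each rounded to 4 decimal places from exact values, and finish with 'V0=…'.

(0,0): Delta=1.0000 Bond=-98.5714
V0=-13.5714

The replicating-portfolio and risk-neutral prices coincide; use p* = (1.12−0.82)/(1.41−0.82) = 0.5085 for the latter.
Terminal values V(1,·): V(1,0)=-40.7000, V(1,1)=9.4500
  t=0,j=0: stock 85.0000 → up 119.8500 (V=9.4500), down 69.7000 (V=-40.7000). Price -13.5714; hedge Δ=1.0000, bond B=-98.5714.
The time-0 hedge costs -13.5714, which is the no-arbitrage price.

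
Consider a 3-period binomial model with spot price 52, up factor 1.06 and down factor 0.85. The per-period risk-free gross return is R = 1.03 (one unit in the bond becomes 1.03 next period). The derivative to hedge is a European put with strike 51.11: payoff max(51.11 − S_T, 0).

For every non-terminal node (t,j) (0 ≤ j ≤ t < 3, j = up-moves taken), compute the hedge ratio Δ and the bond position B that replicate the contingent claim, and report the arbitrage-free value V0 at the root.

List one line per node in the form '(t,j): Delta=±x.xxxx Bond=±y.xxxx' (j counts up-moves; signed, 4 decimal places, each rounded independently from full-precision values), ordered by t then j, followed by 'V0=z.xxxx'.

(0,0): Delta=-0.3136 Bond=17.3195
(1,0): Delta=-1.0000 Bond=48.1761
(1,1): Delta=-0.2219 Bond=12.7829
(2,0): Delta=-1.0000 Bond=49.6214
(2,1): Delta=-1.0000 Bond=49.6214
(2,2): Delta=-0.1179 Bond=7.0906
V0=1.0101

Under the risk-neutral measure, an up-move has probability p* = (R−d)/(u−d) = 0.8571 and values discount at R = 1.03.
Terminal values V(3,·): V(3,0)=19.1755, V(3,1)=11.2858, V(3,2)=1.4469, V(3,3)=0.0000
Node (2,0) S=37.5700: V=(p*·11.2858+(1−p*)·19.1755)/1.03=12.0514; Δ=(11.2858−19.1755)/(39.8242−31.9345)=-1.0000; B=V−Δ·S=49.6214
Node (2,1) S=46.8520: V=(p*·1.4469+(1−p*)·11.2858)/1.03=2.7694; Δ=(1.4469−11.2858)/(49.6631−39.8242)=-1.0000; B=V−Δ·S=49.6214
Node (2,2) S=58.4272: V=(p*·0.0000+(1−p*)·1.4469)/1.03=0.2007; Δ=(0.0000−1.4469)/(61.9328−49.6631)=-0.1179; B=V−Δ·S=7.0906
Node (1,0) S=44.2000: V=(p*·2.7694+(1−p*)·12.0514)/1.03=3.9761; Δ=(2.7694−12.0514)/(46.8520−37.5700)=-1.0000; B=V−Δ·S=48.1761
Node (1,1) S=55.1200: V=(p*·0.2007+(1−p*)·2.7694)/1.03=0.5511; Δ=(0.2007−2.7694)/(58.4272−46.8520)=-0.2219; B=V−Δ·S=12.7829
Node (0,0) S=52.0000: V=(p*·0.5511+(1−p*)·3.9761)/1.03=1.0101; Δ=(0.5511−3.9761)/(55.1200−44.2000)=-0.3136; B=V−Δ·S=17.3195
Check: Δ(0,0)·S0 + B(0,0) = 1.0101 = V0.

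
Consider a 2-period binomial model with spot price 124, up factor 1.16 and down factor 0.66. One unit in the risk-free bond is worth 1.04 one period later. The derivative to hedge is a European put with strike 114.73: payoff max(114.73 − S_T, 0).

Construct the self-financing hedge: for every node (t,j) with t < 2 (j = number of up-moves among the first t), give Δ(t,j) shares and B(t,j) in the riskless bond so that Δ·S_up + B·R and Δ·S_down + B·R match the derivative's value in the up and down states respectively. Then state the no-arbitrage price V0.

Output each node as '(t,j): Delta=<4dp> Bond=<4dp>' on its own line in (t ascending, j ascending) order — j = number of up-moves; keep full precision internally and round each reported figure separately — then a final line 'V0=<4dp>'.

No-arbitrage ⇒ martingale measure with p* = (R−d)/(u−d) = 0.7600.
At expiry t=2: V(2,0)=60.7156, V(2,1)=19.7956, V(2,2)=0.0000
  t=1,j=0: stock 81.8400 → up 94.9344 (V=19.7956), down 54.0144 (V=60.7156). Price 28.4773; hedge Δ=-1.0000, bond B=110.3173.
  t=1,j=1: stock 143.8400 → up 166.8544 (V=0.0000), down 94.9344 (V=19.7956). Price 4.5682; hedge Δ=-0.2752, bond B=44.1594.
  t=0,j=0: stock 124.0000 → up 143.8400 (V=4.5682), down 81.8400 (V=28.4773). Price 9.9100; hedge Δ=-0.3856, bond B=57.7282.
Self-financing check: at every node Δ·S+B equals the discounted successor values.

(0,0): Delta=-0.3856 Bond=57.7282
(1,0): Delta=-1.0000 Bond=110.3173
(1,1): Delta=-0.2752 Bond=44.1594
V0=9.9100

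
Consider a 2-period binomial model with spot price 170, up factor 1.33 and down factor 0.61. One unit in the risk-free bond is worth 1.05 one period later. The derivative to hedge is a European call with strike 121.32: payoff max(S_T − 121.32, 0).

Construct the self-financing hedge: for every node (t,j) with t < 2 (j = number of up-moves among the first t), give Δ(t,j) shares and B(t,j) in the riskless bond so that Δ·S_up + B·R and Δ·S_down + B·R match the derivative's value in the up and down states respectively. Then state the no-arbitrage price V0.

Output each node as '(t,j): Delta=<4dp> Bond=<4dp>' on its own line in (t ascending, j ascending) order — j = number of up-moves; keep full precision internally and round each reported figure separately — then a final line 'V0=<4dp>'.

(0,0): Delta=0.8243 Bond=-72.2083
(1,0): Delta=0.2223 Bond=-13.3950
(1,1): Delta=1.0000 Bond=-115.5429
V0=67.9239

No-arbitrage ⇒ martingale measure with p* = (R−d)/(u−d) = 0.6111.
At expiry t=2: V(2,0)=0.0000, V(2,1)=16.6010, V(2,2)=179.3930
Node (1,0) S=103.7000: V=(p*·16.6010+(1−p*)·0.0000)/1.05=9.6620; Δ=(16.6010−0.0000)/(137.9210−63.2570)=0.2223; B=V−Δ·S=-13.3950
Node (1,1) S=226.1000: V=(p*·179.3930+(1−p*)·16.6010)/1.05=110.5571; Δ=(179.3930−16.6010)/(300.7130−137.9210)=1.0000; B=V−Δ·S=-115.5429
Node (0,0) S=170.0000: V=(p*·110.5571+(1−p*)·9.6620)/1.05=67.9239; Δ=(110.5571−9.6620)/(226.1000−103.7000)=0.8243; B=V−Δ·S=-72.2083
Root portfolio cost Δ·170+B reproduces V0=67.9239.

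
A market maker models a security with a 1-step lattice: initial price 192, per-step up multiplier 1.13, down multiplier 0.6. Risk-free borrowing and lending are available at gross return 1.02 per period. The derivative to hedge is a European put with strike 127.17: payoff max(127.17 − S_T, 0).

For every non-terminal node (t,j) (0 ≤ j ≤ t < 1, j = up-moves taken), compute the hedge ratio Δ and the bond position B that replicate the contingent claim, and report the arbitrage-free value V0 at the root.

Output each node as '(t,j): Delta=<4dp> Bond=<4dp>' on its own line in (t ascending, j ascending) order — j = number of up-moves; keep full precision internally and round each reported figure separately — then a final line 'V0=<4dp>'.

(0,0): Delta=-0.1176 Bond=25.0205
V0=2.4356

Under the risk-neutral measure, an up-move has probability p* = (R−d)/(u−d) = 0.7925 and values discount at R = 1.02.
Terminal payoffs: V(1,0)=11.9700, V(1,1)=0.0000
(0,0): S=192.0000. Δ = (V_up−V_dn)/(S_up−S_dn) = (0.0000−11.9700)/(216.9600−115.2000) = -0.1176. V = [p*·0.0000 + (1−p*)·11.9700]/1.02 = 2.4356. B = V − Δ·S = 25.0205.
Root portfolio cost Δ·192+B reproduces V0=2.4356.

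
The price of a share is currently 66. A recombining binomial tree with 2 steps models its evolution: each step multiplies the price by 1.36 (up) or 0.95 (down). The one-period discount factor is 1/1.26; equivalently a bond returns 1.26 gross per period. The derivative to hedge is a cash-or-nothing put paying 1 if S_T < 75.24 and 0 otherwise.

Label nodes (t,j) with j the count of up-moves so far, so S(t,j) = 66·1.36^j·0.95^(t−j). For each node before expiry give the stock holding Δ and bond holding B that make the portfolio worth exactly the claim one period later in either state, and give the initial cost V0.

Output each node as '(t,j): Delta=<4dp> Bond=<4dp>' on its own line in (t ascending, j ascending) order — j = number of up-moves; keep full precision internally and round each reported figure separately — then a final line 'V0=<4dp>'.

(0,0): Delta=-0.0072 Bond=0.5096
(1,0): Delta=-0.0389 Bond=2.6326
(1,1): Delta=0.0000 Bond=0.0000
V0=0.0375

Since d<R<u, set p* = (R−d)/(u−d) = 0.7561; price each node as the discounted p*-expectation of its children.
At expiry t=2: V(2,0)=1.0000, V(2,1)=0.0000, V(2,2)=0.0000
  t=1,j=0: stock 62.7000 → up 85.2720 (V=0.0000), down 59.5650 (V=1.0000). Price 0.1936; hedge Δ=-0.0389, bond B=2.6326.
  t=1,j=1: stock 89.7600 → up 122.0736 (V=0.0000), down 85.2720 (V=0.0000). Price 0.0000; hedge Δ=0.0000, bond B=0.0000.
  t=0,j=0: stock 66.0000 → up 89.7600 (V=0.0000), down 62.7000 (V=0.1936). Price 0.0375; hedge Δ=-0.0072, bond B=0.5096.
Root portfolio cost Δ·66+B reproduces V0=0.0375.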